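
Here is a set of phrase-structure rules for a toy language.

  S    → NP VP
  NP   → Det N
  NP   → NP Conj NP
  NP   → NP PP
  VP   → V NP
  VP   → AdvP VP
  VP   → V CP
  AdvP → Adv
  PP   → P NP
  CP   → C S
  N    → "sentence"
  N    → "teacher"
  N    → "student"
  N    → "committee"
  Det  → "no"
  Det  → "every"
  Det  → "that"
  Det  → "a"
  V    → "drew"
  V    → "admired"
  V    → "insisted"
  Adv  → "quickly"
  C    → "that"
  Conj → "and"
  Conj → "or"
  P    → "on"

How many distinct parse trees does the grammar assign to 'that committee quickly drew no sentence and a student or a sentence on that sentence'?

Two of the 5 distinct bracketings:
[S [NP [Det that] [N committee]] [VP [AdvP [Adv quickly]] [VP [V drew] [NP [NP [Det no] [N sentence]] [Conj and] [NP [NP [Det a] [N student]] [Conj or] [NP [NP [Det a] [N sentence]] [PP [P on] [NP [Det that] [N sentence]]]]]]]]]
[S [NP [Det that] [N committee]] [VP [AdvP [Adv quickly]] [VP [V drew] [NP [NP [Det no] [N sentence]] [Conj and] [NP [NP [NP [Det a] [N student]] [Conj or] [NP [Det a] [N sentence]]] [PP [P on] [NP [Det that] [N sentence]]]]]]]]
The trees differ in how a recursive rule is bracketed over the same span.

5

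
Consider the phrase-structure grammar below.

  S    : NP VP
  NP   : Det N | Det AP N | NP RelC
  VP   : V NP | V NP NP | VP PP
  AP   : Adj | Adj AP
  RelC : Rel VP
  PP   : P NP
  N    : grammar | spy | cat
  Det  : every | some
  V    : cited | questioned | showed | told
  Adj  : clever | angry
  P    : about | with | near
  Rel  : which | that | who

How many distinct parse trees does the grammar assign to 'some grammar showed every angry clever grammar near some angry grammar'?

[S [NP [Det some] [N grammar]] [VP [VP [V showed] [NP [Det every] [AP [Adj angry] [AP [Adj clever]]] [N grammar]]] [PP [P near] [NP [Det some] [AP [Adj angry]] [N grammar]]]]]
No rule offers an alternative attachment or grouping for any span, so this is the only derivation.

1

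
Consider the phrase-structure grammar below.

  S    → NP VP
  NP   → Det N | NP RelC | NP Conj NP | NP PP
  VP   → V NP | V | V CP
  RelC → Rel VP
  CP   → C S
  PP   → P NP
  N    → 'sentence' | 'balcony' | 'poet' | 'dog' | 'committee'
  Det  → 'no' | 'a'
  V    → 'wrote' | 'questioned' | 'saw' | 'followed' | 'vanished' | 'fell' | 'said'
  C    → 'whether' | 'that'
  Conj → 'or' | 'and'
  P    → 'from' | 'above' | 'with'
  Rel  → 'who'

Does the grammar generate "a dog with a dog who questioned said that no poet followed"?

Grammatical

[S [NP [NP [NP [Det a] [N dog]] [PP [P with] [NP [Det a] [N dog]]]] [RelC [Rel who] [VP [V questioned]]]] [VP [V said] [CP [C that] [S [NP [Det no] [N poet]] [VP [V followed]]]]]]
Each bracket corresponds to one application of a listed rule, so the string is derivable from S.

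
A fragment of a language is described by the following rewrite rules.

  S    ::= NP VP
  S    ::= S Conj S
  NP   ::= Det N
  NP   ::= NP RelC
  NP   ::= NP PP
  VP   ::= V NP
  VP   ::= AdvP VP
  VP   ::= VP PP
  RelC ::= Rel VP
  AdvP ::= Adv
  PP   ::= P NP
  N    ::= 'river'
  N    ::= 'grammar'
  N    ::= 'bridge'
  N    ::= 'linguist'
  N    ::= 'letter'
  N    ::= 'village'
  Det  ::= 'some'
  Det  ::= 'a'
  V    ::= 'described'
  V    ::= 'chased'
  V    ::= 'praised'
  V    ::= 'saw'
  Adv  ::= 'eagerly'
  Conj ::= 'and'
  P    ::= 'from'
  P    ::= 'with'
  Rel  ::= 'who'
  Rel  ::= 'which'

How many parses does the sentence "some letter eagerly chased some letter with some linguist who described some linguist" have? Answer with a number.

4

Two of the 4 distinct bracketings:
[S [NP [Det some] [N letter]] [VP [AdvP [Adv eagerly]] [VP [V chased] [NP [NP [NP [Det some] [N letter]] [PP [P with] [NP [Det some] [N linguist]]]] [RelC [Rel who] [VP [V described] [NP [Det some] [N linguist]]]]]]]]
[S [NP [Det some] [N letter]] [VP [AdvP [Adv eagerly]] [VP [V chased] [NP [NP [Det some] [N letter]] [PP [P with] [NP [NP [Det some] [N linguist]] [RelC [Rel who] [VP [V described] [NP [Det some] [N linguist]]]]]]]]]]
The trees differ in how a recursive rule is bracketed over the same span.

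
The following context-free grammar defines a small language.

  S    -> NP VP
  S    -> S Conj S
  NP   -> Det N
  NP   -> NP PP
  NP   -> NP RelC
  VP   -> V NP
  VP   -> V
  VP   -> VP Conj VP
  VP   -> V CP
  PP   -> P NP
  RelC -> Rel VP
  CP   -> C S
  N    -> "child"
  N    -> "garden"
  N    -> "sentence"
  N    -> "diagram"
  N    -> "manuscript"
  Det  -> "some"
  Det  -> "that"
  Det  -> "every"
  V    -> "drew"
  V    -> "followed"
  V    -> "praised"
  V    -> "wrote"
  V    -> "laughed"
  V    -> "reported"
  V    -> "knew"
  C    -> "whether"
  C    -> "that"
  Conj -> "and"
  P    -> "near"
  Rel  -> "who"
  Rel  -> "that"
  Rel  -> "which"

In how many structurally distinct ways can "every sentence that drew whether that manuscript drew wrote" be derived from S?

[S [NP [NP [Det every] [N sentence]] [RelC [Rel that] [VP [V drew] [CP [C whether] [S [NP [Det that] [N manuscript]] [VP [V drew]]]]]]] [VP [V wrote]]]
No rule offers an alternative attachment or grouping for any span, so this is the only derivation.

1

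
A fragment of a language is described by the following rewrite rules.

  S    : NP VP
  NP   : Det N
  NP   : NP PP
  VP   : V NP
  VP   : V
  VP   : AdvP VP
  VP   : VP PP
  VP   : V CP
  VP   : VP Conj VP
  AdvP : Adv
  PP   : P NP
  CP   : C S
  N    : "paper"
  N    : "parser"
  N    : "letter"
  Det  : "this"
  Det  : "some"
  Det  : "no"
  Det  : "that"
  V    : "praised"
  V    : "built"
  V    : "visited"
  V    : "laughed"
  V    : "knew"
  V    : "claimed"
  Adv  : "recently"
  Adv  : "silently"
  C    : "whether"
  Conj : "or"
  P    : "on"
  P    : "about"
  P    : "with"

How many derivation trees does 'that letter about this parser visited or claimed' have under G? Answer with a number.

[S [NP [NP [Det that] [N letter]] [PP [P about] [NP [Det this] [N parser]]]] [VP [VP [V visited]] [Conj or] [VP [V claimed]]]]
No rule offers an alternative attachment or grouping for any span, so this is the only derivation.

1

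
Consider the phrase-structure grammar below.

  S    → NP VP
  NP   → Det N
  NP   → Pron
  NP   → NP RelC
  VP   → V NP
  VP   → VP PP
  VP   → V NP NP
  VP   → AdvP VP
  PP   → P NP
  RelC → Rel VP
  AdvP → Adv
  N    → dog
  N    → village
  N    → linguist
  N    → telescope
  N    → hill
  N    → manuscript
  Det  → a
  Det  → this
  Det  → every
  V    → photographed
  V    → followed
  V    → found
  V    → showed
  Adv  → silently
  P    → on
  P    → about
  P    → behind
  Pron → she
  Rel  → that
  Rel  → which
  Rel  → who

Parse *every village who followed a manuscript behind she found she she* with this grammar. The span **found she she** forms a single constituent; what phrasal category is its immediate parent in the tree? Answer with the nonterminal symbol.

S

[S [NP [NP [Det every] [N village]] [RelC [Rel who] [VP [VP [V followed] [NP [Det a] [N manuscript]]] [PP [P behind] [NP [Pron she]]]]]] [VP [V found] [NP [Pron she]] [NP [Pron she]]]]
The span 'found she she' is the VP node built by VP → V NP NP.
Its mother is the S built by S → NP VP.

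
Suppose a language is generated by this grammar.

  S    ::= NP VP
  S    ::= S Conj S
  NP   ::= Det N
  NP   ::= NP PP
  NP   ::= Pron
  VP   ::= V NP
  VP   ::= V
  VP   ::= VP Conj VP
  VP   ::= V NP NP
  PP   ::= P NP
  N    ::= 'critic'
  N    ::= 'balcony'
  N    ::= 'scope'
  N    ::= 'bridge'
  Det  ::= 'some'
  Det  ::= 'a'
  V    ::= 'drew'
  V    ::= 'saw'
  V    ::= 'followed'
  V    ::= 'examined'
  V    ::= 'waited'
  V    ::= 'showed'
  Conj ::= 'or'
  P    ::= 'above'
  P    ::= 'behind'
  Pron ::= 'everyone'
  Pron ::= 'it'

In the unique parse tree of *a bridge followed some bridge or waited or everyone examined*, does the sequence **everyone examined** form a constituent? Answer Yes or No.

Yes

[S [S [NP [Det a] [N bridge]] [VP [VP [V followed] [NP [Det some] [N bridge]]] [Conj or] [VP [V waited]]]] [Conj or] [S [NP [Pron everyone]] [VP [V examined]]]]
The words 'everyone examined' are exhaustively dominated by a single S node (built by S → NP VP), so they form a constituent.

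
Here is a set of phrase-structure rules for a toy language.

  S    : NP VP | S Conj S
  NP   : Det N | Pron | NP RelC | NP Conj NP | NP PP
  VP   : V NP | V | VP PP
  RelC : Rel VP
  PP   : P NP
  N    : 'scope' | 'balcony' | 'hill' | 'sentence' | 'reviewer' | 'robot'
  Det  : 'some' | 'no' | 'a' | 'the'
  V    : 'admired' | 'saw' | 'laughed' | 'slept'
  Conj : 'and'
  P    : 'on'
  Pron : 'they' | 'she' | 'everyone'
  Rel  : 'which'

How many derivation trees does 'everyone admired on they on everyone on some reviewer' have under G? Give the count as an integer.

5

Two of the 5 distinct bracketings:
[S [NP [Pron everyone]] [VP [VP [V admired]] [PP [P on] [NP [NP [Pron they]] [PP [P on] [NP [NP [Pron everyone]] [PP [P on] [NP [Det some] [N reviewer]]]]]]]]]
[S [NP [Pron everyone]] [VP [VP [V admired]] [PP [P on] [NP [NP [NP [Pron they]] [PP [P on] [NP [Pron everyone]]]] [PP [P on] [NP [Det some] [N reviewer]]]]]]]
The trees differ in how a recursive rule is bracketed over the same span.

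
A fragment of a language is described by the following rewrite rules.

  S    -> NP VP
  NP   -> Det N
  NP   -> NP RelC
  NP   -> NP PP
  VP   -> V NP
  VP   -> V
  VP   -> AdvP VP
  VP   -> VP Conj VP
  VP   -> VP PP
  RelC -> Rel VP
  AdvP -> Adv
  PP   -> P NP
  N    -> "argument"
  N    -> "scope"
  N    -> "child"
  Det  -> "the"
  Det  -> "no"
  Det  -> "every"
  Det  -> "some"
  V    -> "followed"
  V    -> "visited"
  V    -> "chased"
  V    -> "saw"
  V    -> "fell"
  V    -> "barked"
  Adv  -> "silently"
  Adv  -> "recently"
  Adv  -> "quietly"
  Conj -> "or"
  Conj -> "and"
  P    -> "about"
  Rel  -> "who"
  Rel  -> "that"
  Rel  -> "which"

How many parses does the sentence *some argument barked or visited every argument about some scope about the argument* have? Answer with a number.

Two of the 9 distinct bracketings:
[S [NP [Det some] [N argument]] [VP [VP [V barked]] [Conj or] [VP [V visited] [NP [NP [Det every] [N argument]] [PP [P about] [NP [NP [Det some] [N scope]] [PP [P about] [NP [Det the] [N argument]]]]]]]]]
[S [NP [Det some] [N argument]] [VP [VP [V barked]] [Conj or] [VP [V visited] [NP [NP [NP [Det every] [N argument]] [PP [P about] [NP [Det some] [N scope]]]] [PP [P about] [NP [Det the] [N argument]]]]]]]
The trees differ in how a recursive rule is bracketed over the same span.

9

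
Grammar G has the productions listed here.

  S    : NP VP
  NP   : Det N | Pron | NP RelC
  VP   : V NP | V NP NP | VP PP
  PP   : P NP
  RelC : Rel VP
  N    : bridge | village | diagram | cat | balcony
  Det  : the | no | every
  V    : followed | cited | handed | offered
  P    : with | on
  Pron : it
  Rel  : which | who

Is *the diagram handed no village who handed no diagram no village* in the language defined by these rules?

[S [NP [Det the] [N diagram]] [VP [V handed] [NP [NP [Det no] [N village]] [RelC [Rel who] [VP [V handed] [NP [Det no] [N diagram]] [NP [Det no] [N village]]]]]]]
Each bracket corresponds to one application of a listed rule, so the string is derivable from S.

Grammatical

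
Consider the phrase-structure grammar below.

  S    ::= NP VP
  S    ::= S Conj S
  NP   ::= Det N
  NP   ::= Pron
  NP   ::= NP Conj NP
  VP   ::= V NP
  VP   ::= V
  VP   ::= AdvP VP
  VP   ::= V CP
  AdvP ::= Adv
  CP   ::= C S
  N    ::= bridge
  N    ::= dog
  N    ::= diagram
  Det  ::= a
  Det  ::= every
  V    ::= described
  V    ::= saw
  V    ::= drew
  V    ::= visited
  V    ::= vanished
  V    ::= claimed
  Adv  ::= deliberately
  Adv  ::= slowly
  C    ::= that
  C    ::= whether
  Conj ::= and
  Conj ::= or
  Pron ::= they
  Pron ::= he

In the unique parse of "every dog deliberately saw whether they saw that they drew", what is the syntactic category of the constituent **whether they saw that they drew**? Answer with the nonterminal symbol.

[S [NP [Det every] [N dog]] [VP [AdvP [Adv deliberately]] [VP [V saw] [CP [C whether] [S [NP [Pron they]] [VP [V saw] [CP [C that] [S [NP [Pron they]] [VP [V drew]]]]]]]]]]
The span 'whether they saw that they drew' is the CP node built by CP → C S.

CP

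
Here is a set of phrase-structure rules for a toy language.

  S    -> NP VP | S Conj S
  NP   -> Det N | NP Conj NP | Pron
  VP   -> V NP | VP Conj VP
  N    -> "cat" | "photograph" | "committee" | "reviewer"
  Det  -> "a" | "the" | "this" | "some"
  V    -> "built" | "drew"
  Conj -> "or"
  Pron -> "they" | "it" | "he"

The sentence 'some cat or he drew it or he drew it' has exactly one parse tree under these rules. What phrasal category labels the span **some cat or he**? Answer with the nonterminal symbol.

[S [S [NP [NP [Det some] [N cat]] [Conj or] [NP [Pron he]]] [VP [V drew] [NP [Pron it]]]] [Conj or] [S [NP [Pron he]] [VP [V drew] [NP [Pron it]]]]]
The span 'some cat or he' is the NP node built by NP → NP Conj NP.

NP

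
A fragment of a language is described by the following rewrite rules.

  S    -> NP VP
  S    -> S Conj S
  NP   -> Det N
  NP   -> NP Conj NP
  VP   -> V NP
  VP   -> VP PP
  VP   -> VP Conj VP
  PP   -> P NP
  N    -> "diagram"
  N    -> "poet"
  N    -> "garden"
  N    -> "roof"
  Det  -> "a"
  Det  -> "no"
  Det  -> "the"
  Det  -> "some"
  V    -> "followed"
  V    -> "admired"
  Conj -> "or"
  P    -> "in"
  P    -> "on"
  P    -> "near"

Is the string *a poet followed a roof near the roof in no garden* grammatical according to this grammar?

Grammatical

[S [NP [Det a] [N poet]] [VP [VP [VP [V followed] [NP [Det a] [N roof]]] [PP [P near] [NP [Det the] [N roof]]]] [PP [P in] [NP [Det no] [N garden]]]]]
Each bracket corresponds to one application of a listed rule, so the string is derivable from S.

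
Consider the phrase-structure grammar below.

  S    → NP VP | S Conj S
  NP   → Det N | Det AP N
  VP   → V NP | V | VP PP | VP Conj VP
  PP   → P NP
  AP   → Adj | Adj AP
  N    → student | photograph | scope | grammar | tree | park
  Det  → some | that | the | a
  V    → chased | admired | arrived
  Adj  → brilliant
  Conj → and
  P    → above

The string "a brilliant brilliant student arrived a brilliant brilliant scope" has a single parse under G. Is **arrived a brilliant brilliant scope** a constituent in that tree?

[S [NP [Det a] [AP [Adj brilliant] [AP [Adj brilliant]]] [N student]] [VP [V arrived] [NP [Det a] [AP [Adj brilliant] [AP [Adj brilliant]]] [N scope]]]]
The words 'arrived a brilliant brilliant scope' are exhaustively dominated by a single VP node (built by VP → V NP), so they form a constituent.

Yes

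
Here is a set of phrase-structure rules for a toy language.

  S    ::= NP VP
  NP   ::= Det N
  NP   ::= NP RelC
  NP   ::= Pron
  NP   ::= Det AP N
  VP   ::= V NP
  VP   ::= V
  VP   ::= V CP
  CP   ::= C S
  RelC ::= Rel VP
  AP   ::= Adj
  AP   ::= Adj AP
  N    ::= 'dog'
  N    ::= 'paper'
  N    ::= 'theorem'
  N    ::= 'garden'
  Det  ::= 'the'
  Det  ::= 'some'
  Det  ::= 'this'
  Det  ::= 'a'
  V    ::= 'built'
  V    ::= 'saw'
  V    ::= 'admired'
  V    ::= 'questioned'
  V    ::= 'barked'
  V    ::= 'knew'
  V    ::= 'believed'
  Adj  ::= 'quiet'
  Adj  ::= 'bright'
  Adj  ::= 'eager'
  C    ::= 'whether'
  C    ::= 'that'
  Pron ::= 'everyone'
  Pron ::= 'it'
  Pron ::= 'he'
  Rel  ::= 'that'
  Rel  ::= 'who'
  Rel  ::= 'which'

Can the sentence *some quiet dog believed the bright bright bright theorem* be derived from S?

[S [NP [Det some] [AP [Adj quiet]] [N dog]] [VP [V believed] [NP [Det the] [AP [Adj bright] [AP [Adj bright] [AP [Adj bright]]]] [N theorem]]]]
Each bracket corresponds to one application of a listed rule, so the string is derivable from S.

Grammatical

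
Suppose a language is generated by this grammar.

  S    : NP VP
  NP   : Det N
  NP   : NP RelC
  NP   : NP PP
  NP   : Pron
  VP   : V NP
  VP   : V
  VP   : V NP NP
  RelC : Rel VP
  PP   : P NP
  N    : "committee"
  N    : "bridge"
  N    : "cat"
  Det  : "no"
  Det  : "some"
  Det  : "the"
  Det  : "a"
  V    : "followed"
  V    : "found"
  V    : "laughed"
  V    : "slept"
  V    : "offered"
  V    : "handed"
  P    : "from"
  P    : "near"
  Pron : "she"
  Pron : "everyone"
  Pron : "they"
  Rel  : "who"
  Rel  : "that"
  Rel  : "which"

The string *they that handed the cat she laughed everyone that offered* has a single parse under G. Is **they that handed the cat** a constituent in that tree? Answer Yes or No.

[S [NP [NP [Pron they]] [RelC [Rel that] [VP [V handed] [NP [Det the] [N cat]] [NP [Pron she]]]]] [VP [V laughed] [NP [NP [Pron everyone]] [RelC [Rel that] [VP [V offered]]]]]]
The smallest constituent containing 'they that handed the cat' is the NP spanning 'they that handed the cat she'; no single node in the tree dominates exactly the given words.

No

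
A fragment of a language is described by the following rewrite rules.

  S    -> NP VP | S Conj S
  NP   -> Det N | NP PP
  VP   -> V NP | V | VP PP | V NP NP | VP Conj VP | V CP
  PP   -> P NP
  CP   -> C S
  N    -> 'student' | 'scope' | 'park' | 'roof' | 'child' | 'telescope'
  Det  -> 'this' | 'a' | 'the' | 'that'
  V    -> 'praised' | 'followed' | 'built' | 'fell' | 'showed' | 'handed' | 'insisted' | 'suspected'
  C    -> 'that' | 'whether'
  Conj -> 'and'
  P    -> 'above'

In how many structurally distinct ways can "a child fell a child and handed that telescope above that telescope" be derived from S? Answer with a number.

3

Two of the 3 distinct bracketings:
[S [NP [Det a] [N child]] [VP [VP [VP [V fell] [NP [Det a] [N child]]] [Conj and] [VP [V handed] [NP [Det that] [N telescope]]]] [PP [P above] [NP [Det that] [N telescope]]]]]
[S [NP [Det a] [N child]] [VP [VP [V fell] [NP [Det a] [N child]]] [Conj and] [VP [V handed] [NP [NP [Det that] [N telescope]] [PP [P above] [NP [Det that] [N telescope]]]]]]]
The difference turns on whether NP → NP PP is used at the relevant span, versus an alternative expansion of NP.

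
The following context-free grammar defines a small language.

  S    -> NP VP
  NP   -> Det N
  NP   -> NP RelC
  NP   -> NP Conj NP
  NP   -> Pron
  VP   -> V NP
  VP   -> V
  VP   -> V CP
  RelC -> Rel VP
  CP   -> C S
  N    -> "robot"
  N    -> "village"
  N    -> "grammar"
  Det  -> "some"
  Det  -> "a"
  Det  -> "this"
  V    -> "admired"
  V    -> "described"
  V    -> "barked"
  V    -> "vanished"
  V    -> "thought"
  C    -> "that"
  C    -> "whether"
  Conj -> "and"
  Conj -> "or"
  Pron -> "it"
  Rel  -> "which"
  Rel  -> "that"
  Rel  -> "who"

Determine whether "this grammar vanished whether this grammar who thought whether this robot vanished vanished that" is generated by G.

Ungrammatical

For S → NP VP, the only prefix that parses as NP is 'this grammar', but the remainder 'vanished whether this grammar who thought whether this robot vanished vanished that' is not a VP under these rules.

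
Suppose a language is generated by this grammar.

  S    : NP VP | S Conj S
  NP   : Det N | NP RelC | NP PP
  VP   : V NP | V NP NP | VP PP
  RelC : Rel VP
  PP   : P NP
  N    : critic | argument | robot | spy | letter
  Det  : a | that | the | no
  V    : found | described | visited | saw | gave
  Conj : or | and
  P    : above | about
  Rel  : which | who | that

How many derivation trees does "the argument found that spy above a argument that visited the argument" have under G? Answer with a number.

Two of the 3 distinct bracketings:
[S [NP [Det the] [N argument]] [VP [V found] [NP [NP [NP [Det that] [N spy]] [PP [P above] [NP [Det a] [N argument]]]] [RelC [Rel that] [VP [V visited] [NP [Det the] [N argument]]]]]]]
[S [NP [Det the] [N argument]] [VP [V found] [NP [NP [Det that] [N spy]] [PP [P above] [NP [NP [Det a] [N argument]] [RelC [Rel that] [VP [V visited] [NP [Det the] [N argument]]]]]]]]]
The trees differ in how a recursive rule is bracketed over the same span.

3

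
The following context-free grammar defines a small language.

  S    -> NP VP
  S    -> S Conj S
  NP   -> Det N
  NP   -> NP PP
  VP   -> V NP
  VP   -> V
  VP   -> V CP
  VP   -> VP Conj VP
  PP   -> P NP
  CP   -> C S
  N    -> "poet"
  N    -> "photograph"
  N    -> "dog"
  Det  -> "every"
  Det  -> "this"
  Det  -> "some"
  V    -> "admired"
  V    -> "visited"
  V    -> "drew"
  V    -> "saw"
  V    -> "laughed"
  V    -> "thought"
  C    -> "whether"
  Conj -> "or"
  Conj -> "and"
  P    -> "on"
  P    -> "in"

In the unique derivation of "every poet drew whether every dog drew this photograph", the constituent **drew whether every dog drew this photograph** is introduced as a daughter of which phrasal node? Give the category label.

S

[S [NP [Det every] [N poet]] [VP [V drew] [CP [C whether] [S [NP [Det every] [N dog]] [VP [V drew] [NP [Det this] [N photograph]]]]]]]
The span 'drew whether every dog drew this photograph' is the VP node built by VP → V CP.
Its mother is the S built by S → NP VP.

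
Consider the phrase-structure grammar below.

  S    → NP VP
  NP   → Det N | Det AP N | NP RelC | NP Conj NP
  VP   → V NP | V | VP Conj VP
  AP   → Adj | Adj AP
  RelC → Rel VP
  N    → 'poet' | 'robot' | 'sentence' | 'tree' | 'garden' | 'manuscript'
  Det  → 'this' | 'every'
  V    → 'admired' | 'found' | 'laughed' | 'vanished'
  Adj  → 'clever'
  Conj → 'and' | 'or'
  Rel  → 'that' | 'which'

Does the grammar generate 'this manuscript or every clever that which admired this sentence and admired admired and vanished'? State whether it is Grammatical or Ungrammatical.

Ungrammatical

An Adj word can never sit immediately before a Rel word in any string this grammar generates, so the substring 'clever that' rules out a derivation.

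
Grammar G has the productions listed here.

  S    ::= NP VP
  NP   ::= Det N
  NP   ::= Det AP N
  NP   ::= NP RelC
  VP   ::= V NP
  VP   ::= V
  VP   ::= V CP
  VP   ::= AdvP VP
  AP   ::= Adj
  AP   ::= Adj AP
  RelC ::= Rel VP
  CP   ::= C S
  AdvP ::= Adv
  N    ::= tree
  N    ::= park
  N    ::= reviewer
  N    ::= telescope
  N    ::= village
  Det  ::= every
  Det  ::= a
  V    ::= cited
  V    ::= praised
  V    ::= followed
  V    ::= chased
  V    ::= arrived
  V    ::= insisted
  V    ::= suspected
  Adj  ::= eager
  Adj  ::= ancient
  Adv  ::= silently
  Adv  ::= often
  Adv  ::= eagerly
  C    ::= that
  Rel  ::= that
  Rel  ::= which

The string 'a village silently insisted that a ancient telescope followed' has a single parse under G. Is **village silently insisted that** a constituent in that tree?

No

[S [NP [Det a] [N village]] [VP [AdvP [Adv silently]] [VP [V insisted] [CP [C that] [S [NP [Det a] [AP [Adj ancient]] [N telescope]] [VP [V followed]]]]]]]
The smallest constituent containing 'village silently insisted that' is the S spanning 'a village silently insisted that a ancient telescope followed'; no single node in the tree dominates exactly the given words.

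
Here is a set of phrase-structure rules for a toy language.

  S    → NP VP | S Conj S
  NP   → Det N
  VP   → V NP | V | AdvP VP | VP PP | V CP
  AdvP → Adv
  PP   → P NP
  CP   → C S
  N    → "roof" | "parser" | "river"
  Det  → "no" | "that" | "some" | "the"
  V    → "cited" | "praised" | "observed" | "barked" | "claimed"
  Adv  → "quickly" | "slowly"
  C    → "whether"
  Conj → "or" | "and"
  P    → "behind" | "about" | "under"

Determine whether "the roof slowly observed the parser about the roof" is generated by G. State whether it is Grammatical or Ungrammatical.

Grammatical

[S [NP [Det the] [N roof]] [VP [AdvP [Adv slowly]] [VP [VP [V observed] [NP [Det the] [N parser]]] [PP [P about] [NP [Det the] [N roof]]]]]]
Each bracket corresponds to one application of a listed rule, so the string is derivable from S.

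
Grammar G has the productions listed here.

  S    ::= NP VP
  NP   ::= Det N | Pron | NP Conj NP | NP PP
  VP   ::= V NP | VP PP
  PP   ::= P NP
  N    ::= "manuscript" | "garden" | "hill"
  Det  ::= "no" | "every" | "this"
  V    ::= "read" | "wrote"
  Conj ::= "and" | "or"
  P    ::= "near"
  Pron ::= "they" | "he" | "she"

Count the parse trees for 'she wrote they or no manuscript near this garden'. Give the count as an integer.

3

Two of the 3 distinct bracketings:
[S [NP [Pron she]] [VP [V wrote] [NP [NP [Pron they]] [Conj or] [NP [NP [Det no] [N manuscript]] [PP [P near] [NP [Det this] [N garden]]]]]]]
[S [NP [Pron she]] [VP [V wrote] [NP [NP [NP [Pron they]] [Conj or] [NP [Det no] [N manuscript]]] [PP [P near] [NP [Det this] [N garden]]]]]]
The trees differ in how a recursive rule is bracketed over the same span.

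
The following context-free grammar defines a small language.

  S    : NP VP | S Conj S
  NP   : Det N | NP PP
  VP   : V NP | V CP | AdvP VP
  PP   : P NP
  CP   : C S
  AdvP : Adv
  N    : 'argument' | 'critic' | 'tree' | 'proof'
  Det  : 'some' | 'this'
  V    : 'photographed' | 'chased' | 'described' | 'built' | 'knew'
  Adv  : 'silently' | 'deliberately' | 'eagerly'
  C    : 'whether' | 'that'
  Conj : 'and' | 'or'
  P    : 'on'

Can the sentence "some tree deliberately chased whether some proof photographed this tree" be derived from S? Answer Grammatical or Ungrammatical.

S
  NP
    Det: some
    N: tree
  VP
    AdvP
      Adv: deliberately
    VP
      V: chased
      CP
        C: whether
        S
          NP
            Det: some
            N: proof
          VP
            V: photographed
            NP
              Det: this
              N: tree
Every word is introduced by a lexical rule and the phrasal rules combine the resulting categories into a single S.

Grammatical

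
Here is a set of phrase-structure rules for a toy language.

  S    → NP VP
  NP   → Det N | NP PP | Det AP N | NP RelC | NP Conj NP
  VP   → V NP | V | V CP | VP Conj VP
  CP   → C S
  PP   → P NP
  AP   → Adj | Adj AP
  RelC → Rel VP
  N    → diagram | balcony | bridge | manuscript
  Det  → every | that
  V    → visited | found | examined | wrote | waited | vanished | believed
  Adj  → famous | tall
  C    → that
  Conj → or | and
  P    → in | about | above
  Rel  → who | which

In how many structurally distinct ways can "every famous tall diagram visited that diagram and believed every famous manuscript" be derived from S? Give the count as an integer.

[S [NP [Det every] [AP [Adj famous] [AP [Adj tall]]] [N diagram]] [VP [VP [V visited] [NP [Det that] [N diagram]]] [Conj and] [VP [V believed] [NP [Det every] [AP [Adj famous]] [N manuscript]]]]]
No rule offers an alternative attachment or grouping for any span, so this is the only derivation.

1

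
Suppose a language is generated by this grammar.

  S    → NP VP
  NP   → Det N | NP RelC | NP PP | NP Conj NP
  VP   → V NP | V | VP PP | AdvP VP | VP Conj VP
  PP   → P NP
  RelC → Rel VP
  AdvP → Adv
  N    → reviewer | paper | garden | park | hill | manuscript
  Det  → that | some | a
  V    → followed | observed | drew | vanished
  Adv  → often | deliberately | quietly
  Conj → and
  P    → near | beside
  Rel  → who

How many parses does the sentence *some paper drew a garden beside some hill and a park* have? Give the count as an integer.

Two of the 3 distinct bracketings:
[S [NP [Det some] [N paper]] [VP [V drew] [NP [NP [Det a] [N garden]] [PP [P beside] [NP [NP [Det some] [N hill]] [Conj and] [NP [Det a] [N park]]]]]]]
[S [NP [Det some] [N paper]] [VP [V drew] [NP [NP [NP [Det a] [N garden]] [PP [P beside] [NP [Det some] [N hill]]]] [Conj and] [NP [Det a] [N park]]]]]
The trees differ in how a recursive rule is bracketed over the same span.

3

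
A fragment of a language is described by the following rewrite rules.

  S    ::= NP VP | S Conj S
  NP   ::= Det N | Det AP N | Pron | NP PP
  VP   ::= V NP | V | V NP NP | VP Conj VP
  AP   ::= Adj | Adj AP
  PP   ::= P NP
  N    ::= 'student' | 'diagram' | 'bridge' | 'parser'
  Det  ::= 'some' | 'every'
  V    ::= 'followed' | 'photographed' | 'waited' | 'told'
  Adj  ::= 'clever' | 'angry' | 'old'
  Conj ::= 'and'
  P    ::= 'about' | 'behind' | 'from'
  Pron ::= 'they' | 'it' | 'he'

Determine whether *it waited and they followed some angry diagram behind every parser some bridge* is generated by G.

Grammatical

[S [S [NP [Pron it]] [VP [V waited]]] [Conj and] [S [NP [Pron they]] [VP [V followed] [NP [NP [Det some] [AP [Adj angry]] [N diagram]] [PP [P behind] [NP [Det every] [N parser]]]] [NP [Det some] [N bridge]]]]]
Each bracket corresponds to one application of a listed rule, so the string is derivable from S.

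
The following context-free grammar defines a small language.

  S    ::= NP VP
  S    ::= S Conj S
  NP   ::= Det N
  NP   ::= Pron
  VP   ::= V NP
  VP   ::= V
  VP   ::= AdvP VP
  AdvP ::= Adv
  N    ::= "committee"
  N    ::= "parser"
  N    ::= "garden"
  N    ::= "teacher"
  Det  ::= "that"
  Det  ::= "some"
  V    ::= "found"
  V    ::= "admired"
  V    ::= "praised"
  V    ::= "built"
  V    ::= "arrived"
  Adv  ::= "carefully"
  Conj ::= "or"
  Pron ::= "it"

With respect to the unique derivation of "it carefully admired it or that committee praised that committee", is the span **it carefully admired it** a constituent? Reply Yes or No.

[S [S [NP [Pron it]] [VP [AdvP [Adv carefully]] [VP [V admired] [NP [Pron it]]]]] [Conj or] [S [NP [Det that] [N committee]] [VP [V praised] [NP [Det that] [N committee]]]]]
The words 'it carefully admired it' are exhaustively dominated by a single S node (built by S → NP VP), so they form a constituent.

Yes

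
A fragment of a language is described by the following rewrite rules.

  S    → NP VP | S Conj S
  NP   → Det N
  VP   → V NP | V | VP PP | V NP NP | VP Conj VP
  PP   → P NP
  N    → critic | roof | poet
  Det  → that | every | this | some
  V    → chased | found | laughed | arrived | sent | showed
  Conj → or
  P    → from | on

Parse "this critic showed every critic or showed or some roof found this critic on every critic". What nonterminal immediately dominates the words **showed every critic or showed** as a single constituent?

S
  S
    NP
      Det: this
      N: critic
    VP
      VP
        V: showed
        NP
          Det: every
          N: critic
      Conj: or
      VP
        V: showed
  Conj: or
  S
    NP
      Det: some
      N: roof
    VP
      VP
        V: found
        NP
          Det: this
          N: critic
      PP
        P: on
        NP
          Det: every
          N: critic
The span 'showed every critic or showed' is the VP node built by VP → VP Conj VP.

VP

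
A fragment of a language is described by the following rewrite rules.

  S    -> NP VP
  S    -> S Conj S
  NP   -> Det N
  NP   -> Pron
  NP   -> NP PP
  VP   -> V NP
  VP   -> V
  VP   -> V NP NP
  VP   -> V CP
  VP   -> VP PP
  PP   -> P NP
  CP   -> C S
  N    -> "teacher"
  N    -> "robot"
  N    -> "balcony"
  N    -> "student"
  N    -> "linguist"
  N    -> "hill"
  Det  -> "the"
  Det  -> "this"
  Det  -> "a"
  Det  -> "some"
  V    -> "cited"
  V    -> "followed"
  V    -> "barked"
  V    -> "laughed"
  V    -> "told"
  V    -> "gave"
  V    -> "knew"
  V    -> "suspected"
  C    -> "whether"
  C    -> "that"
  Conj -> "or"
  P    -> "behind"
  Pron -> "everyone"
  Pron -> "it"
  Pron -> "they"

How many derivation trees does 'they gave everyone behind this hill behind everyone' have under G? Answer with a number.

5

Two of the 5 distinct bracketings:
[S [NP [Pron they]] [VP [V gave] [NP [NP [Pron everyone]] [PP [P behind] [NP [NP [Det this] [N hill]] [PP [P behind] [NP [Pron everyone]]]]]]]]
[S [NP [Pron they]] [VP [V gave] [NP [NP [NP [Pron everyone]] [PP [P behind] [NP [Det this] [N hill]]]] [PP [P behind] [NP [Pron everyone]]]]]]
The trees differ in how a recursive rule is bracketed over the same span.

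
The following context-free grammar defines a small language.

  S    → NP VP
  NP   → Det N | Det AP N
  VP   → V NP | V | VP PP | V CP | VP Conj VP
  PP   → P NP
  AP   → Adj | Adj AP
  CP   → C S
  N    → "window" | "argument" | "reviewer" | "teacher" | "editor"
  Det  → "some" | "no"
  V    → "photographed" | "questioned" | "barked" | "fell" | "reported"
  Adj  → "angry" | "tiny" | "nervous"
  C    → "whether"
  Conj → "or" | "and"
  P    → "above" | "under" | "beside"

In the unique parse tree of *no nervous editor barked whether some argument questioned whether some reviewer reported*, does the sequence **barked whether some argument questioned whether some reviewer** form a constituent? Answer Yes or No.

No

[S [NP [Det no] [AP [Adj nervous]] [N editor]] [VP [V barked] [CP [C whether] [S [NP [Det some] [N argument]] [VP [V questioned] [CP [C whether] [S [NP [Det some] [N reviewer]] [VP [V reported]]]]]]]]]
The smallest constituent containing 'barked whether some argument questioned whether some reviewer' is the VP spanning 'barked whether some argument questioned whether some reviewer reported'; no single node in the tree dominates exactly the given words.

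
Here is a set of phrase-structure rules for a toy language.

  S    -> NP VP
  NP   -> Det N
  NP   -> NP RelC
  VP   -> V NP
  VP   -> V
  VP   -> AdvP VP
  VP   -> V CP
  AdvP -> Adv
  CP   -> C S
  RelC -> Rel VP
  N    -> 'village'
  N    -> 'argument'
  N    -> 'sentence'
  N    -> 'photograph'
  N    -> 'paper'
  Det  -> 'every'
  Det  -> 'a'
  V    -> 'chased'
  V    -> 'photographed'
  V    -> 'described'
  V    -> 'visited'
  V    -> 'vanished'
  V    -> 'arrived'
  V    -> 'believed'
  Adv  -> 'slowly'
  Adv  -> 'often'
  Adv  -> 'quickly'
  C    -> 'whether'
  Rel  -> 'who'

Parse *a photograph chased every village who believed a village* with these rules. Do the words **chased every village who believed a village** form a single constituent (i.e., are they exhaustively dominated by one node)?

Yes

[S [NP [Det a] [N photograph]] [VP [V chased] [NP [NP [Det every] [N village]] [RelC [Rel who] [VP [V believed] [NP [Det a] [N village]]]]]]]
The words 'chased every village who believed a village' are exhaustively dominated by a single VP node (built by VP → V NP), so they form a constituent.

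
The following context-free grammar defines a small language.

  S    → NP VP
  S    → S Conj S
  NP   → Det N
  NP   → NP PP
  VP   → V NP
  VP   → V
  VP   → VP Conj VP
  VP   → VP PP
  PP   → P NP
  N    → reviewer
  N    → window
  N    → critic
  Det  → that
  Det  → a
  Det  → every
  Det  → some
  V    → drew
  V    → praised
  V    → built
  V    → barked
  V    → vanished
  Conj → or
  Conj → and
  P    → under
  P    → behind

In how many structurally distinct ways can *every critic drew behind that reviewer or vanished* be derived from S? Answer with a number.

[S [NP [Det every] [N critic]] [VP [VP [VP [V drew]] [PP [P behind] [NP [Det that] [N reviewer]]]] [Conj or] [VP [V vanished]]]]
No rule offers an alternative attachment or grouping for any span, so this is the only derivation.

1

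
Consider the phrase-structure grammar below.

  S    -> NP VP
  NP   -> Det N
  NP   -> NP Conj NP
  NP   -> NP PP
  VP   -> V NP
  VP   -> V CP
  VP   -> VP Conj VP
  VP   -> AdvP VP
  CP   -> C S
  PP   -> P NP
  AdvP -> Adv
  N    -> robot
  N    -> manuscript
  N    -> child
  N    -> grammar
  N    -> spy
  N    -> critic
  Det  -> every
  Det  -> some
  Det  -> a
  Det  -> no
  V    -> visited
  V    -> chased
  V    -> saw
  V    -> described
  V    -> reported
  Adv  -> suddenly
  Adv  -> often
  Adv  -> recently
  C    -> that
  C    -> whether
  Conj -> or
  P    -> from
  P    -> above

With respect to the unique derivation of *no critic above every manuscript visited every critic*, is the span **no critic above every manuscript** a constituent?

Yes

[S [NP [NP [Det no] [N critic]] [PP [P above] [NP [Det every] [N manuscript]]]] [VP [V visited] [NP [Det every] [N critic]]]]
The words 'no critic above every manuscript' are exhaustively dominated by a single NP node (built by NP → NP PP), so they form a constituent.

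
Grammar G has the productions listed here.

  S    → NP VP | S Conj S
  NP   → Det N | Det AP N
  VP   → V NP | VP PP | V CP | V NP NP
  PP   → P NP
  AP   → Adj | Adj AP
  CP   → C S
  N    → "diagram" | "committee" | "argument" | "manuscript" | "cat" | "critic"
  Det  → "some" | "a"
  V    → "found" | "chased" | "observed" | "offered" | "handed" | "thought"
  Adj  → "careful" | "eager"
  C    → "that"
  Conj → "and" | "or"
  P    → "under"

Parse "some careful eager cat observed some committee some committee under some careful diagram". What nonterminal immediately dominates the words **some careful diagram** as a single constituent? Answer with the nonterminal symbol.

NP

S
  NP
    Det: some
    AP
      Adj: careful
      AP
        Adj: eager
    N: cat
  VP
    VP
      V: observed
      NP
        Det: some
        N: committee
      NP
        Det: some
        N: committee
    PP
      P: under
      NP
        Det: some
        AP
          Adj: careful
        N: diagram
The span 'some careful diagram' is the NP node built by NP → Det AP N.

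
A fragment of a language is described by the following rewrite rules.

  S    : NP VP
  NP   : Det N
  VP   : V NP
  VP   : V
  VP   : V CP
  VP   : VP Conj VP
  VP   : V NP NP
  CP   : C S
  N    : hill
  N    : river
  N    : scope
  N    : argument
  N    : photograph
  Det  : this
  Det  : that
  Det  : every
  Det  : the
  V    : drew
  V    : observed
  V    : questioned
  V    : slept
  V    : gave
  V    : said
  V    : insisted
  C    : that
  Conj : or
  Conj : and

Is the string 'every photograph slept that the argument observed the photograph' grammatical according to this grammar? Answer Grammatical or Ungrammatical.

Grammatical

S
  NP
    Det: every
    N: photograph
  VP
    V: slept
    CP
      C: that
      S
        NP
          Det: the
          N: argument
        VP
          V: observed
          NP
            Det: the
            N: photograph
Every word is introduced by a lexical rule and the phrasal rules combine the resulting categories into a single S.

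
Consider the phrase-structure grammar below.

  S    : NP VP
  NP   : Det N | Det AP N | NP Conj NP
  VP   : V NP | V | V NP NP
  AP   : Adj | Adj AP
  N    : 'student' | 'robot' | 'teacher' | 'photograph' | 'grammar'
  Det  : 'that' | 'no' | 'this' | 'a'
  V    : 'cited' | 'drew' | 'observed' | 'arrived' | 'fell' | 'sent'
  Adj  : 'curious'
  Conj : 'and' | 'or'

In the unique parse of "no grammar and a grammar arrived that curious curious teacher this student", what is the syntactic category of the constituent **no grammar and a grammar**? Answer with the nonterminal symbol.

NP

S
  NP
    NP
      Det: no
      N: grammar
    Conj: and
    NP
      Det: a
      N: grammar
  VP
    V: arrived
    NP
      Det: that
      AP
        Adj: curious
        AP
          Adj: curious
      N: teacher
    NP
      Det: this
      N: student
The span 'no grammar and a grammar' is the NP node built by NP → NP Conj NP.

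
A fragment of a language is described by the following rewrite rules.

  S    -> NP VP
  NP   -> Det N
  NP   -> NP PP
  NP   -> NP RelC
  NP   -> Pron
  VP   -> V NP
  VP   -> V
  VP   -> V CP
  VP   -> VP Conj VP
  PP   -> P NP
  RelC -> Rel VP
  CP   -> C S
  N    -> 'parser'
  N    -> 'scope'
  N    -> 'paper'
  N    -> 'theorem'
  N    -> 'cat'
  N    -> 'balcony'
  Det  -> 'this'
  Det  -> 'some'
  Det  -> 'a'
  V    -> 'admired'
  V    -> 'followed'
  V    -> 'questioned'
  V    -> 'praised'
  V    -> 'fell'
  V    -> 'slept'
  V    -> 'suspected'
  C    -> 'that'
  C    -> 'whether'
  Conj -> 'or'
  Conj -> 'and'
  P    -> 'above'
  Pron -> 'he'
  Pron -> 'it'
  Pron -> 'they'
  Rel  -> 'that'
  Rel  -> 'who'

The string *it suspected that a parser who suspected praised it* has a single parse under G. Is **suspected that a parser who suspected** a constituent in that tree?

No

[S [NP [Pron it]] [VP [V suspected] [CP [C that] [S [NP [NP [Det a] [N parser]] [RelC [Rel who] [VP [V suspected]]]] [VP [V praised] [NP [Pron it]]]]]]]
The smallest constituent containing 'suspected that a parser who suspected' is the VP spanning 'suspected that a parser who suspected praised it'; no single node in the tree dominates exactly the given words.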